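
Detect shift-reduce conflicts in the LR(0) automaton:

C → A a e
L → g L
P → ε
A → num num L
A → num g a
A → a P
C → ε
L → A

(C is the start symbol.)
Augment with C' → C and build the canonical LR(0) collection (I0 = CLOSURE({[C' → . C]}), then GOTO on every symbol after a dot until no new states appear). It has 15 states:
  I0: { [A → . a P], [A → . num g a], [A → . num num L], [C → . A a e], [C → .], [C' → . C] }  — shift, reduce
  I1: { [C → A . a e] }  — shift
  I2: { [C' → C .] }  — accept
  I3: { [A → a . P], [P → .] }  — reduce
  I4: { [A → num . g a], [A → num . num L] }  — shift
  I5: { [A → num g . a] }  — shift
  I6: { [A → . a P], [A → . num g a], [A → . num num L], [A → num num . L], [L → . A], [L → . g L] }  — shift
  I7: { [L → A .] }  — reduce
  I8: { [A → num num L .] }  — reduce
  I9: { [A → . a P], [A → . num g a], [A → . num num L], [L → . A], [L → . g L], [L → g . L] }  — shift
  I10: { [L → g L .] }  — reduce
  I11: { [A → num g a .] }  — reduce
  I12: { [A → a P .] }  — reduce
  I13: { [C → A a . e] }  — shift
  I14: { [C → A a e .] }  — reduce

I0 contains reduce item [C → .] and shift items [A → . a P], [A → . num g a], [A → . num num L] — shift-reduce conflict.

Answer: Yes — I0: [C → .] vs [A → . a P]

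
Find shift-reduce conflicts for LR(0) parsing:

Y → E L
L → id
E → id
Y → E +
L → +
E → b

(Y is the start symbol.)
No shift-reduce conflicts

A shift-reduce conflict occurs when an LR(0) state has both:
  - a complete (reduce) item [A → α .] (dot at the end), and
  - a shift item [B → β . c γ] (dot before a terminal).

Augment with Y' → Y and build the canonical LR(0) collection (I0 = CLOSURE({[Y' → . Y]}), then GOTO on every symbol after a dot until no new states appear). It has 8 states:
  I0: { [E → . b], [E → . id], [Y → . E +], [Y → . E L], [Y' → . Y] }  — shift
  I1: { [L → . +], [L → . id], [Y → E . +], [Y → E . L] }  — shift
  I2: { [Y' → Y .] }  — accept
  I3: { [E → b .] }  — reduce
  I4: { [E → id .] }  — reduce
  I5: { [L → + .], [Y → E + .] }  — 2 reduces
  I6: { [Y → E L .] }  — reduce
  I7: { [L → id .] }  — reduce

No state contains both a complete item and a shift item.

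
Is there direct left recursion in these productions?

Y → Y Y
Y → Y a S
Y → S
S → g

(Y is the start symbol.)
Yes, Y is left-recursive

Y → Y Y: LEFT RECURSIVE (starts with Y)
Y → Y a S: LEFT RECURSIVE (starts with Y)
Y → S: starts with S
S → g: starts with g

The grammar has direct left recursion on: Y.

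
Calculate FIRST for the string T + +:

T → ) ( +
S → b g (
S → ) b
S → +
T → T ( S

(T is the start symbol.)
{ ')' }

FIRST sets of the non-terminals involved (from the grammar, by fixed-point iteration):
  FIRST(T) = { ')' }

To compute FIRST(T + +), process the symbols left to right:
Symbol T is a non-terminal. Add FIRST(T) \ {ε} = { ')' }
T is not nullable (ε ∉ FIRST(T)), so stop here.
FIRST(T + +) = { ')' }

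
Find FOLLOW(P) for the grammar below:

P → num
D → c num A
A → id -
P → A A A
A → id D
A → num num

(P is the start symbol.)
{ $ }

To compute FOLLOW(P), find every occurrence of P on a right-hand side N → α P β: add FIRST(β) \ {ε}, and if β is empty or nullable also add FOLLOW(N). Iterate to a fixed point.

P is the start symbol, so $ ∈ FOLLOW(P).
P does not occur on any right-hand side.

Taking the union: FOLLOW(P) = { $ }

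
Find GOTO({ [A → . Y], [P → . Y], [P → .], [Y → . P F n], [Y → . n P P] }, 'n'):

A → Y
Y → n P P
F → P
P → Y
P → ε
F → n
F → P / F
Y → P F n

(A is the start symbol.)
GOTO(I, 'n') = CLOSURE({ [A → αX.β] : [A → α.Xβ] ∈ I, X = 'n' })

Items with dot before 'n', with the dot advanced:
  [Y → . n P P] → [Y → n . P P]
Closure of the advanced items:
  [Y → n . P P] has the dot before P: add [P → . Y], [P → .]
  [P → . Y] has the dot before Y: add [Y → . n P P], [Y → . P F n]

GOTO = { [P → . Y], [P → .], [Y → . P F n], [Y → . n P P], [Y → n . P P] }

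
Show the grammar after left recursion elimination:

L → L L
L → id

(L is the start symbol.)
L is directly left-recursive. The standard transformation for
  A → A α₁ | ... | A α_m | β₁ | ... | β_n
is
  A  → β₁ A' | ... | β_n A'
  A' → α₁ A' | ... | α_m A' | ε

L → id becomes L → id L'
L → L L becomes L' → L L'
Add L' → ε

Resulting grammar:
L → id L'
L' → L L'
L' → ε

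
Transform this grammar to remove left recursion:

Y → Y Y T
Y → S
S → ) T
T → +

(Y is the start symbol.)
Y → S Y'
Y' → Y T Y'
Y' → ε
S → ) T
T → +

Y is directly left-recursive. The standard transformation for
  A → A α₁ | ... | A α_m | β₁ | ... | β_n
is
  A  → β₁ A' | ... | β_n A'
  A' → α₁ A' | ... | α_m A' | ε

Y → S becomes Y → S Y'
Y → Y Y T becomes Y' → Y T Y'
Add Y' → ε

Productions for other non-terminals are unchanged:
  S → ) T
  T → +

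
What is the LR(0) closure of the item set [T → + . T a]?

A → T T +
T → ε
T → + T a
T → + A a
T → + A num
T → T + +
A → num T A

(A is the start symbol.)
{ [T → + . T a], [T → . + A a], [T → . + A num], [T → . + T a], [T → . T + +], [T → .] }

To compute CLOSURE, for each item [A → α.Bβ] where B is a non-terminal, add [B → .γ] for all productions B → γ; repeat for the newly added items until nothing changes.

Start with: [T → + . T a]
  [T → + . T a] has the dot before T: add [T → .], [T → . + T a], [T → . + A a], [T → . + A num], [T → . T + +]
No further items can be added.

CLOSURE = { [T → + . T a], [T → . + A a], [T → . + A num], [T → . + T a], [T → . T + +], [T → .] }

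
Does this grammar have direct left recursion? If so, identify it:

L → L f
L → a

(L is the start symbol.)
Direct left recursion occurs when N → N α for some non-terminal N (the right-hand side begins with the left-hand side itself).

L → L f: LEFT RECURSIVE (starts with L)
L → a: starts with a

The grammar has direct left recursion on: L.

Answer: Yes, L is left-recursive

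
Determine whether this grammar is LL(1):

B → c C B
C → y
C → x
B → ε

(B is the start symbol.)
Yes, the grammar is LL(1).

A grammar is LL(1) if for each non-terminal N with multiple productions, the predict sets of those productions are pairwise disjoint, where PREDICT(N → α) = (FIRST(α) \ {ε}) ∪ (FOLLOW(N) if α ⇒* ε).

Relevant sets:
  FOLLOW(B) = { $ }

For B:
  PREDICT(B → c C B) = { 'c' }
  PREDICT(B → ε) = { $ }
For C:
  PREDICT(C → y) = { 'y' }
  PREDICT(C → x) = { 'x' }

All predict sets are disjoint. The grammar IS LL(1).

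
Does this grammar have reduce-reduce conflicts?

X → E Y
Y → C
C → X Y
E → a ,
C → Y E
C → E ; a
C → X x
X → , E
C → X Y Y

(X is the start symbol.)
A reduce-reduce conflict occurs when an LR(0) state has two complete items [A → α .] and [B → β .] — both call for a reduction, and with no lookahead the parser cannot choose between them.

Augment with X' → X and build the canonical LR(0) collection (I0 = CLOSURE({[X' → . X]}), then GOTO on every symbol after a dot until no new states appear). It has 18 states:
  I0: { [E → . a ,], [X → . , E], [X → . E Y], [X' → . X] }  — shift
  I1: { [E → . a ,], [X → , . E] }  — shift
  I2: { [C → . E ; a], [C → . X Y Y], [C → . X Y], [C → . X x], [C → . Y E], [E → . a ,], [X → . , E], [X → . E Y], [X → E . Y], [Y → . C] }  — shift
  I3: { [X' → X .] }  — accept
  I4: { [E → a . ,] }  — shift
  I5: { [E → a , .] }  — reduce
  I6: { [Y → C .] }  — reduce
  I7: { [C → . E ; a], [C → . X Y Y], [C → . X Y], [C → . X x], [C → . Y E], [C → E . ; a], [E → . a ,], [X → . , E], [X → . E Y], [X → E . Y], [Y → . C] }  — shift
  I8: { [C → . E ; a], [C → . X Y Y], [C → . X Y], [C → . X x], [C → . Y E], [C → X . Y Y], [C → X . Y], [C → X . x], [E → . a ,], [X → . , E], [X → . E Y], [Y → . C] }  — shift
  I9: { [C → Y . E], [E → . a ,], [X → E Y .] }  — shift, reduce
  I10: { [C → Y E .] }  — reduce
  I11: { [C → . E ; a], [C → . X Y Y], [C → . X Y], [C → . X x], [C → . Y E], [C → X Y . Y], [C → X Y .], [C → Y . E], [E → . a ,], [X → . , E], [X → . E Y], [Y → . C] }  — shift, reduce
  I12: { [C → X x .] }  — reduce
  I13: { [C → . E ; a], [C → . X Y Y], [C → . X Y], [C → . X x], [C → . Y E], [C → E . ; a], [C → Y E .], [E → . a ,], [X → . , E], [X → . E Y], [X → E . Y], [Y → . C] }  — shift, reduce
  I14: { [C → X Y Y .], [C → Y . E], [E → . a ,] }  — shift, reduce
  I15: { [C → E ; . a] }  — shift
  I16: { [C → E ; a .] }  — reduce
  I17: { [X → , E .] }  — reduce

No state contains more than one complete item.

Answer: No reduce-reduce conflicts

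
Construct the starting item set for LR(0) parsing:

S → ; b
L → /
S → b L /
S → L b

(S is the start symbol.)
First, augment the grammar with S' → S
I₀ = CLOSURE({ [S' → . S] }):
  [S' → . S] has the dot before S: add [S → . ; b], [S → . b L /], [S → . L b]
  [S → . L b] has the dot before L: add [L → . /]
No further items can be added.

I₀ = { [L → . /], [S → . ; b], [S → . L b], [S → . b L /], [S' → . S] }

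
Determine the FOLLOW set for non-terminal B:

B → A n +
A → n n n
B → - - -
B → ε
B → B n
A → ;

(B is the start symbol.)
B is the start symbol, so $ ∈ FOLLOW(B).
In B → B n: B is followed by n, add FIRST(n) \ {ε} = { 'n' }

Taking the union: FOLLOW(B) = { $, 'n' }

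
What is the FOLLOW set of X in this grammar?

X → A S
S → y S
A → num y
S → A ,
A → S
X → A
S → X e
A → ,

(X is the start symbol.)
{ $, 'e' }

X is the start symbol, so $ ∈ FOLLOW(X).
In S → X e: X is followed by e, add FIRST(e) \ {ε} = { 'e' }

Taking the union: FOLLOW(X) = { $, 'e' }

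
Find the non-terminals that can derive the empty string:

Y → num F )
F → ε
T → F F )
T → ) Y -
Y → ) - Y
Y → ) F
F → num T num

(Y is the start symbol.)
{ 'F' }

ε-productions: F → ε
So F is immediately nullable.
No further non-terminal can be added: every production for the remaining non-terminals contains a terminal or a non-nullable non-terminal.
Nullable = { 'F' }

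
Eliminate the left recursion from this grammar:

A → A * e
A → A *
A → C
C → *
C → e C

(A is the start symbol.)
A → C A'
A' → * e A'
A' → * A'
A' → ε
C → *
C → e C

A is directly left-recursive. The standard transformation for
  A → A α₁ | ... | A α_m | β₁ | ... | β_n
is
  A  → β₁ A' | ... | β_n A'
  A' → α₁ A' | ... | α_m A' | ε

A → C becomes A → C A'
A → A * e becomes A' → * e A'
A → A * becomes A' → * A'
Add A' → ε

Productions for other non-terminals are unchanged:
  C → *
  C → e C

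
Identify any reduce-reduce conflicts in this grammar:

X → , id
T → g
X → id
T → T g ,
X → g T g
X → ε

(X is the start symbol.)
A reduce-reduce conflict occurs when an LR(0) state has two complete items [A → α .] and [B → β .] — both call for a reduction, and with no lookahead the parser cannot choose between them.

Augment with X' → X and build the canonical LR(0) collection (I0 = CLOSURE({[X' → . X]}), then GOTO on every symbol after a dot until no new states appear). It has 10 states:
  I0: { [X → . , id], [X → . g T g], [X → . id], [X → .], [X' → . X] }  — shift, reduce
  I1: { [X → , . id] }  — shift
  I2: { [X' → X .] }  — accept
  I3: { [T → . T g ,], [T → . g], [X → g . T g] }  — shift
  I4: { [X → id .] }  — reduce
  I5: { [T → T . g ,], [X → g T . g] }  — shift
  I6: { [T → g .] }  — reduce
  I7: { [T → T g . ,], [X → g T g .] }  — shift, reduce
  I8: { [T → T g , .] }  — reduce
  I9: { [X → , id .] }  — reduce

No state contains more than one complete item.

Answer: No reduce-reduce conflicts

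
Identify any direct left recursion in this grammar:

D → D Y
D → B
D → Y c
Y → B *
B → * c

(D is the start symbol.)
D → D Y: LEFT RECURSIVE (starts with D)
D → B: starts with B
D → Y c: starts with Y
Y → B *: starts with B
B → * c: starts with '*'

The grammar has direct left recursion on: D.

Answer: Yes, D is left-recursive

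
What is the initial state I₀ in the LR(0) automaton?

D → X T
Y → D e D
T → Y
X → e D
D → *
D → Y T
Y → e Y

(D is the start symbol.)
First, augment the grammar with D' → D
I₀ = CLOSURE({ [D' → . D] }):
  [D' → . D] has the dot before D: add [D → . X T], [D → . *], [D → . Y T]
  [D → . X T] has the dot before X: add [X → . e D]
  [D → . Y T] has the dot before Y: add [Y → . D e D], [Y → . e Y]
No further items can be added.

I₀ = { [D → . *], [D → . X T], [D → . Y T], [D' → . D], [X → . e D], [Y → . D e D], [Y → . e Y] }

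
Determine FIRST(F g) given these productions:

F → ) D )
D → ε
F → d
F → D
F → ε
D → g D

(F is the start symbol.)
{ ')', 'd', 'g' }

FIRST sets of the non-terminals involved (from the grammar, by fixed-point iteration):
  FIRST(F) = { ')', 'd', 'g', ε }

To compute FIRST(F g), process the symbols left to right:
Symbol F is a non-terminal. Add FIRST(F) \ {ε} = { ')', 'd', 'g' }
F is nullable (ε ∈ FIRST(F)), continue to the next symbol.
Symbol g is a terminal. Add 'g' and stop.
FIRST(F g) = { ')', 'd', 'g' }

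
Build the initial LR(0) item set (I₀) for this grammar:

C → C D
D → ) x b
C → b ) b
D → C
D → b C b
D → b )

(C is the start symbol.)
{ [C → . C D], [C → . b ) b], [C' → . C] }

First, augment the grammar with C' → C
I₀ = CLOSURE({ [C' → . C] }):
  [C' → . C] has the dot before C: add [C → . C D], [C → . b ) b]
No further items can be added.

I₀ = { [C → . C D], [C → . b ) b], [C' → . C] }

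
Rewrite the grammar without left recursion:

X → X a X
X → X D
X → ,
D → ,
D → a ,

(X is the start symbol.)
X is directly left-recursive. The standard transformation for
  A → A α₁ | ... | A α_m | β₁ | ... | β_n
is
  A  → β₁ A' | ... | β_n A'
  A' → α₁ A' | ... | α_m A' | ε

X → , becomes X → , X'
X → X a X becomes X' → a X X'
X → X D becomes X' → D X'
Add X' → ε

Productions for other non-terminals are unchanged:
  D → ,
  D → a ,

Resulting grammar:
X → , X'
X' → a X X'
X' → D X'
X' → ε
D → ,
D → a ,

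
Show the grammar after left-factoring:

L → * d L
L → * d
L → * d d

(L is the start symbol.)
L → * d L'
L' → L
L' → ε
L' → d

Left-factoring transforms A → αβ₁ | αβ₂ into A → αA' and A' → β₁ | β₂
(α is the longest common prefix among the alternatives). Repeat until
no nonterminal has two alternatives with a common prefix.

Round 1: L has alternatives sharing prefix '* d'. Introduce L': L → * d L'
  Add: L' → L
  Add: L' → ε
  Add: L' → d

No remaining common prefixes — done.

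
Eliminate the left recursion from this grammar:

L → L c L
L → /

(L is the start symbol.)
L → / L'
L' → c L L'
L' → ε

L is directly left-recursive. The standard transformation for
  A → A α₁ | ... | A α_m | β₁ | ... | β_n
is
  A  → β₁ A' | ... | β_n A'
  A' → α₁ A' | ... | α_m A' | ε

L → / becomes L → / L'
L → L c L becomes L' → c L L'
Add L' → ε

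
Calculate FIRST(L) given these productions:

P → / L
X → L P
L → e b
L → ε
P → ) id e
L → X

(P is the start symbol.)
To compute FIRST(L), examine every production with L on the left-hand side, reading each right-hand side left to right until a non-nullable symbol is reached.

FIRST sets of the other non-terminals involved (by the same procedure, iterated to a fixed point):
  FIRST(X) = { ')', '/', 'e' }

From L → e b:
  - e is a terminal: add 'e' and stop
From L → ε:
  - ε-production, so ε ∈ FIRST(L)
From L → X:
  - X is a non-terminal: add FIRST(X) \ {ε} = { ')', '/', 'e' }
    X is not nullable, so stop

Collecting: FIRST(L) = { ')', '/', 'e', ε }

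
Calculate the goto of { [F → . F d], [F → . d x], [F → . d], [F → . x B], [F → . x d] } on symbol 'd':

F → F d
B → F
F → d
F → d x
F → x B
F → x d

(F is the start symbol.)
GOTO(I, 'd') = CLOSURE({ [A → αX.β] : [A → α.Xβ] ∈ I, X = 'd' })

Items with dot before 'd', with the dot advanced:
  [F → . d] → [F → d .]
  [F → . d x] → [F → d . x]
Closure adds nothing (no advanced item has the dot before a non-terminal).

GOTO = { [F → d . x], [F → d .] }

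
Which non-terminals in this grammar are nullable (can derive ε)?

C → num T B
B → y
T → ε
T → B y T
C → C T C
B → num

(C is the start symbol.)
A non-terminal is nullable if it can derive ε (the empty string): either it has an ε-production, or it has a production whose right-hand side consists entirely of nullable non-terminals.

ε-productions: T → ε
So T is immediately nullable.
No further non-terminal can be added: every production for the remaining non-terminals contains a terminal or a non-nullable non-terminal.
Nullable = { 'T' }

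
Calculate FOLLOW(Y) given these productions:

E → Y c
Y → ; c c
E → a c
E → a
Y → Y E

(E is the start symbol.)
{ ';', 'a', 'c' }

To compute FOLLOW(Y), find every occurrence of Y on a right-hand side N → α Y β: add FIRST(β) \ {ε}, and if β is empty or nullable also add FOLLOW(N). Iterate to a fixed point.

In E → Y c: Y is followed by c, add FIRST(c) \ {ε} = { 'c' }
In Y → Y E: Y is followed by E, add FIRST(E) \ {ε} = { ';', 'a' }

Taking the union: FOLLOW(Y) = { ';', 'a', 'c' }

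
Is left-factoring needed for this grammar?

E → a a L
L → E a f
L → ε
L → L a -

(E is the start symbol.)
No, left-factoring is not needed

Left-factoring is needed when two productions for the same non-terminal
share a common prefix on the right-hand side.

Productions for L:
  L → E a f
  L → ε
  L → L a -

No common prefixes found.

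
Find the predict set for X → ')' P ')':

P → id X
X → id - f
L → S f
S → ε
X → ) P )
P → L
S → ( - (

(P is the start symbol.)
{ ')' }

PREDICT(X → ')' P ')') = (FIRST(RHS) \ {ε}) ∪ (FOLLOW(X) if ε ∈ FIRST(RHS), i.e. RHS ⇒* ε)
FIRST(')' P ')') = { ')' }
ε ∉ FIRST(')' P ')'), so FOLLOW(X) is not added.
PREDICT(X → ')' P ')') = { ')' }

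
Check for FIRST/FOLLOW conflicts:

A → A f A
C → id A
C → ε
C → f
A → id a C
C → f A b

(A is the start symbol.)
A FIRST/FOLLOW conflict occurs when a non-terminal N has a nullable alternative N → β (β ⇒* ε) and another alternative N → α with FIRST(α) ∩ FOLLOW(N) ≠ ∅: on such a lookahead the parser cannot decide between expanding α and letting N vanish via β.

Nullable non-terminals: C.

C: nullable alternative(s) C → ε; FOLLOW(C) = { $, 'b', 'f' }
  C → id A: FIRST \ {ε} = { 'id' } — disjoint from FOLLOW(C)
  C → ε: FIRST \ {ε} = { } — this is the only nullable alternative, skip
  C → f: FIRST \ {ε} = { 'f' } — overlaps FOLLOW(C) on { 'f' }: CONFLICT
  C → f A b: FIRST \ {ε} = { 'f' } — overlaps FOLLOW(C) on { 'f' }: CONFLICT

A has no nullable alternative, so no FIRST/FOLLOW check is needed there.

So the grammar has 2 FIRST/FOLLOW conflicts (marked CONFLICT above).

Answer: Yes. C → f with FOLLOW(C) on { 'f' }; C → f A b with FOLLOW(C) on { 'f' }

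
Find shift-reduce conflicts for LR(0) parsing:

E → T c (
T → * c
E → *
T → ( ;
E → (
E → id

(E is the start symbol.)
Augment with E' → E and build the canonical LR(0) collection (I0 = CLOSURE({[E' → . E]}), then GOTO on every symbol after a dot until no new states appear). It has 10 states:
  I0: { [E → . (], [E → . *], [E → . T c (], [E → . id], [E' → . E], [T → . ( ;], [T → . * c] }  — shift
  I1: { [E → ( .], [T → ( . ;] }  — shift, reduce
  I2: { [E → * .], [T → * . c] }  — shift, reduce
  I3: { [E' → E .] }  — accept
  I4: { [E → T . c (] }  — shift
  I5: { [E → id .] }  — reduce
  I6: { [E → T c . (] }  — shift
  I7: { [E → T c ( .] }  — reduce
  I8: { [T → * c .] }  — reduce
  I9: { [T → ( ; .] }  — reduce

I1 contains reduce item [E → ( .] and shift item [T → ( . ;] — shift-reduce conflict.
I2 contains reduce item [E → * .] and shift item [T → * . c] — shift-reduce conflict.

Answer: Yes — I1: [E → ( .] vs [T → ( . ;]; I2: [E → * .] vs [T → * . c]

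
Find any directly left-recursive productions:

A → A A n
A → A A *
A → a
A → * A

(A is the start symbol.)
Direct left recursion occurs when N → N α for some non-terminal N (the right-hand side begins with the left-hand side itself).

A → A A n: LEFT RECURSIVE (starts with A)
A → A A *: LEFT RECURSIVE (starts with A)
A → a: starts with a
A → * A: starts with '*'

The grammar has direct left recursion on: A.

Answer: Yes, A is left-recursive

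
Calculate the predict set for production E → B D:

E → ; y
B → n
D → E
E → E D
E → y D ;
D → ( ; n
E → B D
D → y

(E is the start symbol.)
{ 'n' }

PREDICT(E → B D) = (FIRST(RHS) \ {ε}) ∪ (FOLLOW(E) if ε ∈ FIRST(RHS), i.e. RHS ⇒* ε)
FIRST(B) = { 'n' }
FIRST(B D) = { 'n' }
ε ∉ FIRST(B D), so FOLLOW(E) is not added.
PREDICT(E → B D) = { 'n' }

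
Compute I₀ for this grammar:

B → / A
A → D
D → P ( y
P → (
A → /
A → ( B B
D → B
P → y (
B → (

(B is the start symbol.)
{ [B → . (], [B → . / A], [B' → . B] }

First, augment the grammar with B' → B
I₀ = CLOSURE({ [B' → . B] }):
  [B' → . B] has the dot before B: add [B → . / A], [B → . (]
No further items can be added.

I₀ = { [B → . (], [B → . / A], [B' → . B] }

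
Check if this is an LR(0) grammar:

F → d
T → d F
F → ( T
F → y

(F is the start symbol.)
Yes, the grammar is LR(0)

Augment with F' → F and build the canonical LR(0) collection (I0 = CLOSURE({[F' → . F]}), then GOTO on every symbol after a dot until no new states appear). It has 8 states:
  I0: { [F → . ( T], [F → . d], [F → . y], [F' → . F] }  — shift
  I1: { [F → ( . T], [T → . d F] }  — shift
  I2: { [F' → F .] }  — accept
  I3: { [F → d .] }  — reduce
  I4: { [F → y .] }  — reduce
  I5: { [F → ( T .] }  — reduce
  I6: { [F → . ( T], [F → . d], [F → . y], [T → d . F] }  — shift
  I7: { [T → d F .] }  — reduce

Every state is either a pure shift/goto state or contains exactly one complete item and nothing to shift — no conflicts. The grammar is LR(0).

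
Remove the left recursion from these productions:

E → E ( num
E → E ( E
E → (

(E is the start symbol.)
E → ( E'
E' → ( num E'
E' → ( E E'
E' → ε

E is directly left-recursive. The standard transformation for
  A → A α₁ | ... | A α_m | β₁ | ... | β_n
is
  A  → β₁ A' | ... | β_n A'
  A' → α₁ A' | ... | α_m A' | ε

E → ( becomes E → ( E'
E → E ( num becomes E' → ( num E'
E → E ( E becomes E' → ( E E'
Add E' → ε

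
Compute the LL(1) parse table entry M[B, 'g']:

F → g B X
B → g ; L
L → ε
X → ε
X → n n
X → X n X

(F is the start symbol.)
To find M[B, 'g'], we find productions for B where 'g' is in the predict set (PREDICT(N → α) = (FIRST(α) \ {ε}) ∪ (FOLLOW(N) if α ⇒* ε)).

B → g ; L: PREDICT = { 'g' }
  'g' is in predict set, so this production goes in M[B, 'g']

M[B, 'g'] = B → g ; L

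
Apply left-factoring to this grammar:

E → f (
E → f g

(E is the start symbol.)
Left-factoring transforms A → αβ₁ | αβ₂ into A → αA' and A' → β₁ | β₂
(α is the longest common prefix among the alternatives). Repeat until
no nonterminal has two alternatives with a common prefix.

Round 1: E has alternatives sharing prefix 'f'. Introduce E': E → f E'
  Add: E' → (
  Add: E' → g

No remaining common prefixes — done.

Resulting grammar:
E → f E'
E' → (
E' → g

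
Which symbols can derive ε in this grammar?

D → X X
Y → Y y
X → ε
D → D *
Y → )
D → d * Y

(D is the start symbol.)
ε-productions: X → ε
So X is immediately nullable.
D → X X: every symbol on the right is nullable, so D is nullable too.
No further non-terminal can be added: every production for the remaining non-terminals contains a terminal or a non-nullable non-terminal.
Nullable = { 'D', 'X' }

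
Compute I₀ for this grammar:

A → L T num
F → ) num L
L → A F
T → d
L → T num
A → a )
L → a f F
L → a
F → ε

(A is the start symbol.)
First, augment the grammar with A' → A
I₀ = CLOSURE({ [A' → . A] }):
  [A' → . A] has the dot before A: add [A → . L T num], [A → . a )]
  [A → . L T num] has the dot before L: add [L → . A F], [L → . T num], [L → . a f F], [L → . a]
  [L → . T num] has the dot before T: add [T → . d]
No further items can be added.

I₀ = { [A → . L T num], [A → . a )], [A' → . A], [L → . A F], [L → . T num], [L → . a f F], [L → . a], [T → . d] }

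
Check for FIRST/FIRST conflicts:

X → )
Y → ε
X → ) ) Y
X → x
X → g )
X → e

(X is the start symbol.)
A FIRST/FIRST conflict occurs when two productions N → α and N → β for the same non-terminal have FIRST(α) ∩ FIRST(β) ≠ ∅ (with ε ∈ FIRST of a nullable right-hand side, so two nullable alternatives also conflict).

Productions for X:
  X → ): FIRST = { ')' }
  X → ) ) Y: FIRST = { ')' }
  X → x: FIRST = { 'x' }
  X → g ): FIRST = { 'g' }
  X → e: FIRST = { 'e' }
Y has only one production, so no FIRST/FIRST conflict is possible there.

Conflict for X: X → ) and X → ) ) Y
  Overlap: { ')' }

Answer: Yes. X → ')' / X → ')' ')' Y on { ')' }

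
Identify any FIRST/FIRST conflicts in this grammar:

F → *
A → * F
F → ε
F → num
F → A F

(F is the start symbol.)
Yes. F → '*' / F → A F on { '*' }

FIRST sets of the non-terminals at (or reachable through a nullable prefix from) the front of some alternative:
  FIRST(A) = { '*' }

Productions for F:
  F → *: FIRST = { '*' }
  F → ε: FIRST = { ε }
  F → num: FIRST = { 'num' }
  F → A F: FIRST = { '*' }
A has only one production, so no FIRST/FIRST conflict is possible there.

Conflict for F: F → * and F → A F
  Overlap: { '*' }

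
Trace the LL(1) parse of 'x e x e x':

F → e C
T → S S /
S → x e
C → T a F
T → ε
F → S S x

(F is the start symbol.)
LL(1) parsing maintains a stack (initially the start symbol over $) and the input. At each step: if the stack top is a terminal, match it against the current input token; if it is a non-terminal N, replace it with the RHS of M[N, lookahead] (the unique production whose predict set contains the lookahead).

Stack is shown with the top on the left.

Stack      Input        Action
------------------------------
F $        x e x e x $  output F → S S x
S S x $    x e x e x $  output S → x e
x e S x $  x e x e x $  match 'x'
e S x $    e x e x $    match 'e'
S x $      x e x $      output S → x e
x e x $    x e x $      match 'x'
e x $      e x $        match 'e'
x $        x $          match 'x'
$          $            accept

The string is accepted.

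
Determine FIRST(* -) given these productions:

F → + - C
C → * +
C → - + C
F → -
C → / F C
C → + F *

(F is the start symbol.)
To compute FIRST(* -), process the symbols left to right:
Symbol * is a terminal. Add '*' and stop.
FIRST(* -) = { '*' }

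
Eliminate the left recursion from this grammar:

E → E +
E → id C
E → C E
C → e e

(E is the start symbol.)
E → id C E'
E → C E E'
E' → + E'
E' → ε
C → e e

E is directly left-recursive. The standard transformation for
  A → A α₁ | ... | A α_m | β₁ | ... | β_n
is
  A  → β₁ A' | ... | β_n A'
  A' → α₁ A' | ... | α_m A' | ε

E → id C becomes E → id C E'
E → C E becomes E → C E E'
E → E + becomes E' → + E'
Add E' → ε

Productions for other non-terminals are unchanged:
  C → e e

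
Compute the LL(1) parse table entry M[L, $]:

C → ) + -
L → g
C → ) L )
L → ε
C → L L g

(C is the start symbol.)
Empty (error entry)

To find M[L, $], we find productions for L where $ is in the predict set (PREDICT(N → α) = (FIRST(α) \ {ε}) ∪ (FOLLOW(N) if α ⇒* ε)).

Relevant sets:
  FOLLOW(L) = { ')', 'g' }

L → g: PREDICT = { 'g' }
L → ε: PREDICT = { ')', 'g' }

M[L, $] is empty (no production applies)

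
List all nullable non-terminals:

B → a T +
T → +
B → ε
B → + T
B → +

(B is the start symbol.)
ε-productions: B → ε
So B is immediately nullable.
No further non-terminal can be added: every production for the remaining non-terminals contains a terminal or a non-nullable non-terminal.
Nullable = { 'B' }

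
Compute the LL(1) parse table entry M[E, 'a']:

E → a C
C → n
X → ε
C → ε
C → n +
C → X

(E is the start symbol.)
To find M[E, 'a'], we find productions for E where 'a' is in the predict set (PREDICT(N → α) = (FIRST(α) \ {ε}) ∪ (FOLLOW(N) if α ⇒* ε)).

E → a C: PREDICT = { 'a' }
  'a' is in predict set, so this production goes in M[E, 'a']

M[E, 'a'] = E → a C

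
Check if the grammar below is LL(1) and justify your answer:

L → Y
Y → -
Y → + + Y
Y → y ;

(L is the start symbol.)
A grammar is LL(1) if for each non-terminal N with multiple productions, the predict sets of those productions are pairwise disjoint, where PREDICT(N → α) = (FIRST(α) \ {ε}) ∪ (FOLLOW(N) if α ⇒* ε).

For Y:
  PREDICT(Y → '-') = { '-' }
  PREDICT(Y → '+' '+' Y) = { '+' }
  PREDICT(Y → y ';') = { 'y' }
L has a single production, so nothing to check there.

All predict sets are disjoint. The grammar IS LL(1).

Answer: Yes, the grammar is LL(1).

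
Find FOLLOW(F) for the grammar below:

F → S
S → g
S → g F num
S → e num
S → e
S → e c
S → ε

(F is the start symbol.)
{ $, 'num' }

To compute FOLLOW(F), find every occurrence of F on a right-hand side N → α F β: add FIRST(β) \ {ε}, and if β is empty or nullable also add FOLLOW(N). Iterate to a fixed point.

F is the start symbol, so $ ∈ FOLLOW(F).
In S → g F num: F is followed by num, add FIRST(num) \ {ε} = { 'num' }

Taking the union: FOLLOW(F) = { $, 'num' }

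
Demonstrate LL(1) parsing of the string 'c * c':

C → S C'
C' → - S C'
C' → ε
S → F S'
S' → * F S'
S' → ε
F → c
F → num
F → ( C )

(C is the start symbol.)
LL(1) parsing maintains a stack (initially the start symbol over $) and the input. At each step: if the stack top is a terminal, match it against the current input token; if it is a non-terminal N, replace it with the RHS of M[N, lookahead] (the unique production whose predict set contains the lookahead).

Stack is shown with the top on the left.

Stack        Input    Action
----------------------------
C $          c * c $  output C → S C'
S C' $       c * c $  output S → F S'
F S' C' $    c * c $  output F → c
c S' C' $    c * c $  match 'c'
S' C' $      * c $    output S' → * F S'
* F S' C' $  * c $    match '*'
F S' C' $    c $      output F → c
c S' C' $    c $      match 'c'
S' C' $      $        output S' → ε
C' $         $        output C' → ε
$            $        accept

The string is accepted.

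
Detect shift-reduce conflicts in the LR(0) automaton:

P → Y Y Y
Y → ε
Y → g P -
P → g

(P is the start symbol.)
Yes — I0: [Y → .] vs [P → . g]; I2: [Y → .] vs [Y → . g P -]; I3: [P → g .] vs [P → . g]; I6: [Y → .] vs [Y → . g P -]; I7: [Y → .] vs [P → . g]

Augment with P' → P and build the canonical LR(0) collection (I0 = CLOSURE({[P' → . P]}), then GOTO on every symbol after a dot until no new states appear). It has 9 states:
  I0: { [P → . Y Y Y], [P → . g], [P' → . P], [Y → . g P -], [Y → .] }  — shift, reduce
  I1: { [P' → P .] }  — accept
  I2: { [P → Y . Y Y], [Y → . g P -], [Y → .] }  — shift, reduce
  I3: { [P → . Y Y Y], [P → . g], [P → g .], [Y → . g P -], [Y → .], [Y → g . P -] }  — shift, 2 reduces
  I4: { [Y → g P . -] }  — shift
  I5: { [Y → g P - .] }  — reduce
  I6: { [P → Y Y . Y], [Y → . g P -], [Y → .] }  — shift, reduce
  I7: { [P → . Y Y Y], [P → . g], [Y → . g P -], [Y → .], [Y → g . P -] }  — shift, reduce
  I8: { [P → Y Y Y .] }  — reduce

I0 contains reduce item [Y → .] and shift items [P → . g], [Y → . g P -] — shift-reduce conflict.
I2 contains reduce item [Y → .] and shift item [Y → . g P -] — shift-reduce conflict.
I3 contains reduce items [P → g .], [Y → .] and shift items [P → . g], [Y → . g P -] — shift-reduce conflict.
I6 contains reduce item [Y → .] and shift item [Y → . g P -] — shift-reduce conflict.
I7 contains reduce item [Y → .] and shift items [P → . g], [Y → . g P -] — shift-reduce conflict.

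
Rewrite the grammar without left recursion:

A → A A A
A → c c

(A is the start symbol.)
A is directly left-recursive. The standard transformation for
  A → A α₁ | ... | A α_m | β₁ | ... | β_n
is
  A  → β₁ A' | ... | β_n A'
  A' → α₁ A' | ... | α_m A' | ε

A → c c becomes A → c c A'
A → A A A becomes A' → A A A'
Add A' → ε

Resulting grammar:
A → c c A'
A' → A A A'
A' → ε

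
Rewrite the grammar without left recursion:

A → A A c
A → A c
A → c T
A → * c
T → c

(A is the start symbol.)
A is directly left-recursive. The standard transformation for
  A → A α₁ | ... | A α_m | β₁ | ... | β_n
is
  A  → β₁ A' | ... | β_n A'
  A' → α₁ A' | ... | α_m A' | ε

A → c T becomes A → c T A'
A → * c becomes A → * c A'
A → A A c becomes A' → A c A'
A → A c becomes A' → c A'
Add A' → ε

Productions for other non-terminals are unchanged:
  T → c

Resulting grammar:
A → c T A'
A → * c A'
A' → A c A'
A' → c A'
A' → ε
T → c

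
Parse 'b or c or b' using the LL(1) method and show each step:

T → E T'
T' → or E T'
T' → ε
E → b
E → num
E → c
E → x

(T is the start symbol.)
LL(1) parsing maintains a stack (initially the start symbol over $) and the input. At each step: if the stack top is a terminal, match it against the current input token; if it is a non-terminal N, replace it with the RHS of M[N, lookahead] (the unique production whose predict set contains the lookahead).

Stack is shown with the top on the left.

Stack      Input          Action
--------------------------------
T $        b or c or b $  output T → E T'
E T' $     b or c or b $  output E → b
b T' $     b or c or b $  match 'b'
T' $       or c or b $    output T' → or E T'
or E T' $  or c or b $    match 'or'
E T' $     c or b $       output E → c
c T' $     c or b $       match 'c'
T' $       or b $         output T' → or E T'
or E T' $  or b $         match 'or'
E T' $     b $            output E → b
b T' $     b $            match 'b'
T' $       $              output T' → ε
$          $              accept

The string is accepted.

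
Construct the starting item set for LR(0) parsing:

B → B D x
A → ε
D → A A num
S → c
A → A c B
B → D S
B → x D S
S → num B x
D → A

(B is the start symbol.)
{ [A → . A c B], [A → .], [B → . B D x], [B → . D S], [B → . x D S], [B' → . B], [D → . A A num], [D → . A] }

First, augment the grammar with B' → B
I₀ = CLOSURE({ [B' → . B] }):
  [B' → . B] has the dot before B: add [B → . B D x], [B → . D S], [B → . x D S]
  [B → . D S] has the dot before D: add [D → . A A num], [D → . A]
  [D → . A A num] has the dot before A: add [A → .], [A → . A c B]
No further items can be added.

I₀ = { [A → . A c B], [A → .], [B → . B D x], [B → . D S], [B → . x D S], [B' → . B], [D → . A A num], [D → . A] }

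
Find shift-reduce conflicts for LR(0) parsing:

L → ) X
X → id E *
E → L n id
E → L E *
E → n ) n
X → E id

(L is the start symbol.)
A shift-reduce conflict occurs when an LR(0) state has both:
  - a complete (reduce) item [A → α .] (dot at the end), and
  - a shift item [B → β . c γ] (dot before a terminal).

Augment with L' → L and build the canonical LR(0) collection (I0 = CLOSURE({[L' → . L]}), then GOTO on every symbol after a dot until no new states appear). It has 17 states:
  I0: { [L → . ) X], [L' → . L] }  — shift
  I1: { [E → . L E *], [E → . L n id], [E → . n ) n], [L → ) . X], [L → . ) X], [X → . E id], [X → . id E *] }  — shift
  I2: { [L' → L .] }  — accept
  I3: { [X → E . id] }  — shift
  I4: { [E → . L E *], [E → . L n id], [E → . n ) n], [E → L . E *], [E → L . n id], [L → . ) X] }  — shift
  I5: { [L → ) X .] }  — reduce
  I6: { [E → . L E *], [E → . L n id], [E → . n ) n], [L → . ) X], [X → id . E *] }  — shift
  I7: { [E → n . ) n] }  — shift
  I8: { [E → n ) . n] }  — shift
  I9: { [E → n ) n .] }  — reduce
  I10: { [X → id E . *] }  — shift
  I11: { [X → id E * .] }  — reduce
  I12: { [E → L E . *] }  — shift
  I13: { [E → L n . id], [E → n . ) n] }  — shift
  I14: { [E → L n id .] }  — reduce
  I15: { [E → L E * .] }  — reduce
  I16: { [X → E id .] }  — reduce

No state contains both a complete item and a shift item.

Answer: No shift-reduce conflicts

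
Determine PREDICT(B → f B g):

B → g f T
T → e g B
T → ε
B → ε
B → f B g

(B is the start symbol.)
PREDICT(B → f B g) = (FIRST(RHS) \ {ε}) ∪ (FOLLOW(B) if ε ∈ FIRST(RHS), i.e. RHS ⇒* ε)
FIRST(f B g) = { 'f' }
ε ∉ FIRST(f B g), so FOLLOW(B) is not added.
PREDICT(B → f B g) = { 'f' }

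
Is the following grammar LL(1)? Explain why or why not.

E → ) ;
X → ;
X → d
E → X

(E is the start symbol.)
Yes, the grammar is LL(1).

A grammar is LL(1) if for each non-terminal N with multiple productions, the predict sets of those productions are pairwise disjoint, where PREDICT(N → α) = (FIRST(α) \ {ε}) ∪ (FOLLOW(N) if α ⇒* ε).

Relevant sets:
  FIRST(X) = { ';', 'd' }

For E:
  PREDICT(E → ')' ';') = { ')' }
  PREDICT(E → X) = { ';', 'd' }
For X:
  PREDICT(X → ';') = { ';' }
  PREDICT(X → d) = { 'd' }

All predict sets are disjoint. The grammar IS LL(1).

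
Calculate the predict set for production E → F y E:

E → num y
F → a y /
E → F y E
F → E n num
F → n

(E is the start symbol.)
PREDICT(E → F y E) = (FIRST(RHS) \ {ε}) ∪ (FOLLOW(E) if ε ∈ FIRST(RHS), i.e. RHS ⇒* ε)
FIRST(F) = { 'a', 'n', 'num' }
FIRST(F y E) = { 'a', 'n', 'num' }
ε ∉ FIRST(F y E), so FOLLOW(E) is not added.
PREDICT(E → F y E) = { 'a', 'n', 'num' }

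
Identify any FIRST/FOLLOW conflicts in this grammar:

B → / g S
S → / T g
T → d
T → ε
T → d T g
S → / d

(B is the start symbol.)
A FIRST/FOLLOW conflict occurs when a non-terminal N has a nullable alternative N → β (β ⇒* ε) and another alternative N → α with FIRST(α) ∩ FOLLOW(N) ≠ ∅: on such a lookahead the parser cannot decide between expanding α and letting N vanish via β.

Nullable non-terminals: T.

T: nullable alternative(s) T → ε; FOLLOW(T) = { 'g' }
  T → d: FIRST \ {ε} = { 'd' } — disjoint from FOLLOW(T)
  T → ε: FIRST \ {ε} = { } — this is the only nullable alternative, skip
  T → d T g: FIRST \ {ε} = { 'd' } — disjoint from FOLLOW(T)

B, S have no nullable alternative, so no FIRST/FOLLOW check is needed there.

No FIRST/FOLLOW conflicts found.

Answer: No FIRST/FOLLOW conflicts.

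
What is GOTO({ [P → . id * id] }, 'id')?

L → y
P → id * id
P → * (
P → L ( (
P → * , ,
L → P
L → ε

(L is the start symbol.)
GOTO(I, 'id') = CLOSURE({ [A → αX.β] : [A → α.Xβ] ∈ I, X = 'id' })

Items with dot before 'id', with the dot advanced:
  [P → . id * id] → [P → id . * id]
Closure adds nothing (no advanced item has the dot before a non-terminal).

GOTO = { [P → id . * id] }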